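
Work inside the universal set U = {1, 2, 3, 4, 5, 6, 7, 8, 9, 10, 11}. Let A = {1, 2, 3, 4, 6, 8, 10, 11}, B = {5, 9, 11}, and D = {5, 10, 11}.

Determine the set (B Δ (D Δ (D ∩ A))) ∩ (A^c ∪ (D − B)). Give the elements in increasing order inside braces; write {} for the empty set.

{9}

D ∩ A = {10, 11}
D Δ (D ∩ A) = {5}
B Δ (D Δ (D ∩ A)) = {9, 11}
A^c = {5, 7, 9}
D − B = {10}
A^c ∪ (D − B) = {5, 7, 9, 10}
(B Δ (D Δ (D ∩ A))) ∩ (A^c ∪ (D − B)) = {9}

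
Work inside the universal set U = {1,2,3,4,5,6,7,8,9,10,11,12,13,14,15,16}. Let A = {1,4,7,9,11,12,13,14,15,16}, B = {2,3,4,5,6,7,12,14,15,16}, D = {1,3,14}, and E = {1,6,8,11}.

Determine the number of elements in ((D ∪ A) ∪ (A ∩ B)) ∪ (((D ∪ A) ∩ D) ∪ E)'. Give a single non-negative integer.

D ∪ A = {1,3,4,7,9,11,12,13,14,15,16}
A ∩ B = {4,7,12,14,15,16}
(D ∪ A) ∪ (A ∩ B) = {1,3,4,7,9,11,12,13,14,15,16}
(D ∪ A) ∩ D = {1,3,14}
((D ∪ A) ∩ D) ∪ E = {1,3,6,8,11,14}
(((D ∪ A) ∩ D) ∪ E)' = {2,4,5,7,9,10,12,13,15,16}
((D ∪ A) ∪ (A ∩ B)) ∪ (((D ∪ A) ∩ D) ∪ E)' = {1,2,3,4,5,7,9,10,11,12,13,14,15,16}
|((D ∪ A) ∪ (A ∩ B)) ∪ (((D ∪ A) ∩ D) ∪ E)'| = 14

14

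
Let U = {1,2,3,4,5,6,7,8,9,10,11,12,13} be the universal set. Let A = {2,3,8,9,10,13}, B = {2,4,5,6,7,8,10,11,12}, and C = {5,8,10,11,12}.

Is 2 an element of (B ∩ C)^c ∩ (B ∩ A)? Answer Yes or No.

2 ∈ B and 2 ∉ C, so 2 ∉ B ∩ C
2 ∈ (B ∩ C)^c since 2 ∉ (B ∩ C)
2 ∈ B and 2 ∈ A, so 2 ∈ B ∩ A
2 ∈ (B ∩ C)^c and 2 ∈ (B ∩ A), so 2 ∈ (B ∩ C)^c ∩ (B ∩ A)

Yes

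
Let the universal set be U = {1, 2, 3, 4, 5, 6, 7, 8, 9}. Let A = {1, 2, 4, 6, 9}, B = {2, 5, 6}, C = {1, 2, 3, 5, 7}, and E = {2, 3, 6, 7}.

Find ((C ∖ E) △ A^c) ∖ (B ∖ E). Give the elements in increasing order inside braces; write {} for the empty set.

C ∖ E = {1, 5}
A^c = {3, 5, 7, 8}
(C ∖ E) △ A^c = {1, 3, 7, 8}
B ∖ E = {5}
((C ∖ E) △ A^c) ∖ (B ∖ E) = {1, 3, 7, 8}

{1, 3, 7, 8}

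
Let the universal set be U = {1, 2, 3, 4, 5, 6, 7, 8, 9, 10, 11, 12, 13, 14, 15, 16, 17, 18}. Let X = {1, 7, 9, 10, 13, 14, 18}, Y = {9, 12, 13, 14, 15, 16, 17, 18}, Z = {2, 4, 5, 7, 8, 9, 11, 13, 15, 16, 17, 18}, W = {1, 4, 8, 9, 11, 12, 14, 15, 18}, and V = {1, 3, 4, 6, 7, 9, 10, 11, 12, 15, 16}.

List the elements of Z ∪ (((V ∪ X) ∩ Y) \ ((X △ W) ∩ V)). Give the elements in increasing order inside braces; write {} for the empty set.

V ∪ X = {1, 3, 4, 6, 7, 9, 10, 11, 12, 13, 14, 15, 16, 18}
(V ∪ X) ∩ Y = {9, 12, 13, 14, 15, 16, 18}
X △ W = {4, 7, 8, 10, 11, 12, 13, 15}
(X △ W) ∩ V = {4, 7, 10, 11, 12, 15}
((V ∪ X) ∩ Y) \ ((X △ W) ∩ V) = {9, 13, 14, 16, 18}
Z ∪ (((V ∪ X) ∩ Y) \ ((X △ W) ∩ V)) = {2, 4, 5, 7, 8, 9, 11, 13, 14, 15, 16, 17, 18}

{2, 4, 5, 7, 8, 9, 11, 13, 14, 15, 16, 17, 18}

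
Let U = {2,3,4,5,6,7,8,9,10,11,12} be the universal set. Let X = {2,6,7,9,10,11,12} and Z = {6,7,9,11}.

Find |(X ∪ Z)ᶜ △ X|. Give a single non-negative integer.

11

X ∪ Z = {2,6,7,9,10,11,12}
(X ∪ Z)ᶜ = {3,4,5,8}
(X ∪ Z)ᶜ △ X = {2,3,4,5,6,7,8,9,10,11,12}
|(X ∪ Z)ᶜ △ X| = 11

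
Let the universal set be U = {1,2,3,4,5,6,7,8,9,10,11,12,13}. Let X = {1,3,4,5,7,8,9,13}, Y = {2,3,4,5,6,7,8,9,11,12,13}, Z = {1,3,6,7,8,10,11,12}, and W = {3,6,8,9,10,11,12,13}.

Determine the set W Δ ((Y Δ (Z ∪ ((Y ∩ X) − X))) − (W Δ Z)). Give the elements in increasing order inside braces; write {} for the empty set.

{2,3,4,5,6,8,9,11,12,13}

Y ∩ X = {3,4,5,7,8,9,13}
(Y ∩ X) − X = {}
Z ∪ ((Y ∩ X) − X) = {1,3,6,7,8,10,11,12}
Y Δ (Z ∪ ((Y ∩ X) − X)) = {1,2,4,5,9,10,13}
W Δ Z = {1,7,9,13}
(Y Δ (Z ∪ ((Y ∩ X) − X))) − (W Δ Z) = {2,4,5,10}
W Δ ((Y Δ (Z ∪ ((Y ∩ X) − X))) − (W Δ Z)) = {2,3,4,5,6,8,9,11,12,13}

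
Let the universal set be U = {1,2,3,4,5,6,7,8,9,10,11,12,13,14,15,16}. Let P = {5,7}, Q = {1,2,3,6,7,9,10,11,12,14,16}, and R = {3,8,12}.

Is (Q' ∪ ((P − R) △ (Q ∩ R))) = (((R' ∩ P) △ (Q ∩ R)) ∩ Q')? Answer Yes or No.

Q' = {4,5,8,13,15}
P − R = {5,7}
Q ∩ R = {3,12}
(P − R) △ (Q ∩ R) = {3,5,7,12}
Q' ∪ ((P − R) △ (Q ∩ R)) = {3,4,5,7,8,12,13,15}
R' = {1,2,4,5,6,7,9,10,11,13,14,15,16}
R' ∩ P = {5,7}
(R' ∩ P) △ (Q ∩ R) = {3,5,7,12}
((R' ∩ P) △ (Q ∩ R)) ∩ Q' = {5}
3 ∈ Q' ∪ ((P − R) △ (Q ∩ R)) but 3 ∉ ((R' ∩ P) △ (Q ∩ R)) ∩ Q', so they differ.

No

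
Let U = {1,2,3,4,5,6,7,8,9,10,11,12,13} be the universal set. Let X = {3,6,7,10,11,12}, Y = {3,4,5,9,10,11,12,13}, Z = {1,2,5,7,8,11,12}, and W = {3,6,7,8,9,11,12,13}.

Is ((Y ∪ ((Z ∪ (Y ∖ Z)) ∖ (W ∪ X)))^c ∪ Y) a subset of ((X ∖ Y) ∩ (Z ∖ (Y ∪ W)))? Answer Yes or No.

No

Y ∖ Z = {3,4,9,10,13}
Z ∪ (Y ∖ Z) = {1,2,3,4,5,7,8,9,10,11,12,13}
W ∪ X = {3,6,7,8,9,10,11,12,13}
(Z ∪ (Y ∖ Z)) ∖ (W ∪ X) = {1,2,4,5}
Y ∪ ((Z ∪ (Y ∖ Z)) ∖ (W ∪ X)) = {1,2,3,4,5,9,10,11,12,13}
(Y ∪ ((Z ∪ (Y ∖ Z)) ∖ (W ∪ X)))^c = {6,7,8}
(Y ∪ ((Z ∪ (Y ∖ Z)) ∖ (W ∪ X)))^c ∪ Y = {3,4,5,6,7,8,9,10,11,12,13}
X ∖ Y = {6,7}
Y ∪ W = {3,4,5,6,7,8,9,10,11,12,13}
Z ∖ (Y ∪ W) = {1,2}
(X ∖ Y) ∩ (Z ∖ (Y ∪ W)) = {}
3 ∈ (Y ∪ ((Z ∪ (Y ∖ Z)) ∖ (W ∪ X)))^c ∪ Y but 3 ∉ (X ∖ Y) ∩ (Z ∖ (Y ∪ W)), so the inclusion fails.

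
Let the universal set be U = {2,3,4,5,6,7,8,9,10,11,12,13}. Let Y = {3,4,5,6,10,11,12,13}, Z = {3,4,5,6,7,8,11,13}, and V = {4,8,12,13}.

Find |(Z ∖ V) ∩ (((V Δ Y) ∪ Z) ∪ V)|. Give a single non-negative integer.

5

Z ∖ V = {3,5,6,7,11}
V Δ Y = {3,5,6,8,10,11}
(V Δ Y) ∪ Z = {3,4,5,6,7,8,10,11,13}
((V Δ Y) ∪ Z) ∪ V = {3,4,5,6,7,8,10,11,12,13}
(Z ∖ V) ∩ (((V Δ Y) ∪ Z) ∪ V) = {3,5,6,7,11}
|(Z ∖ V) ∩ (((V Δ Y) ∪ Z) ∪ V)| = 5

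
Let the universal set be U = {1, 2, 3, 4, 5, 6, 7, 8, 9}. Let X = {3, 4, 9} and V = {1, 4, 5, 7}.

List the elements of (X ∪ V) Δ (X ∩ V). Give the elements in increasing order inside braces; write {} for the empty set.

X ∪ V = {1, 3, 4, 5, 7, 9}
X ∩ V = {4}
(X ∪ V) Δ (X ∩ V) = {1, 3, 5, 7, 9}

{1, 3, 5, 7, 9}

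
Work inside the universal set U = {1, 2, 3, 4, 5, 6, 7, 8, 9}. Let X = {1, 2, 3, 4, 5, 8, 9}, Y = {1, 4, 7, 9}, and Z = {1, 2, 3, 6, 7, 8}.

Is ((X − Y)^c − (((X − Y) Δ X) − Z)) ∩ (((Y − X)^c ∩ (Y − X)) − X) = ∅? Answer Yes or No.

X − Y = {2, 3, 5, 8}
(X − Y)^c = {1, 4, 6, 7, 9}
(X − Y) Δ X = {1, 4, 9}
((X − Y) Δ X) − Z = {4, 9}
(X − Y)^c − (((X − Y) Δ X) − Z) = {1, 6, 7}
Y − X = {7}
(Y − X)^c = {1, 2, 3, 4, 5, 6, 8, 9}
(Y − X)^c ∩ (Y − X) = {}
((Y − X)^c ∩ (Y − X)) − X = {}
{1, 6, 7} and {} share no elements.

Yes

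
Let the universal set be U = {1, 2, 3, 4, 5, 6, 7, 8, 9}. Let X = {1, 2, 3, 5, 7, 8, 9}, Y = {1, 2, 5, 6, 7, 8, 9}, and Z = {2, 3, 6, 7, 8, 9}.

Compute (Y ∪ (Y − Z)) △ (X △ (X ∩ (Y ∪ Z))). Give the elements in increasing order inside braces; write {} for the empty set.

Y − Z = {1, 5}
Y ∪ (Y − Z) = {1, 2, 5, 6, 7, 8, 9}
Y ∪ Z = {1, 2, 3, 5, 6, 7, 8, 9}
X ∩ (Y ∪ Z) = {1, 2, 3, 5, 7, 8, 9}
X △ (X ∩ (Y ∪ Z)) = {}
(Y ∪ (Y − Z)) △ (X △ (X ∩ (Y ∪ Z))) = {1, 2, 5, 6, 7, 8, 9}

{1, 2, 5, 6, 7, 8, 9}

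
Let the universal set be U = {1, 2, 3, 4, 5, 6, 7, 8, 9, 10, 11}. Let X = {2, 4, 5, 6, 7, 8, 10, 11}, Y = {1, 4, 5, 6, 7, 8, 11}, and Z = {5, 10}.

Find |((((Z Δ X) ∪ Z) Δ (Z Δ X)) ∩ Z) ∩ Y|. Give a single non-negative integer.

1

Z Δ X = {2, 4, 6, 7, 8, 11}
(Z Δ X) ∪ Z = {2, 4, 5, 6, 7, 8, 10, 11}
((Z Δ X) ∪ Z) Δ (Z Δ X) = {5, 10}
(((Z Δ X) ∪ Z) Δ (Z Δ X)) ∩ Z = {5, 10}
((((Z Δ X) ∪ Z) Δ (Z Δ X)) ∩ Z) ∩ Y = {5}
|((((Z Δ X) ∪ Z) Δ (Z Δ X)) ∩ Z) ∩ Y| = 1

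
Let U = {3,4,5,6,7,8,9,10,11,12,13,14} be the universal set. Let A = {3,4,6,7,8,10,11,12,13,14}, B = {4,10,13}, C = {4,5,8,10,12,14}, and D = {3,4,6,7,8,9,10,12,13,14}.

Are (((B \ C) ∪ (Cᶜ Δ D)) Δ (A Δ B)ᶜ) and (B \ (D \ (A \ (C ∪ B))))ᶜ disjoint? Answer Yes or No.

No

B \ C = {13}
Cᶜ = {3,6,7,9,11,13}
Cᶜ Δ D = {4,8,10,11,12,14}
(B \ C) ∪ (Cᶜ Δ D) = {4,8,10,11,12,13,14}
A Δ B = {3,6,7,8,11,12,14}
(A Δ B)ᶜ = {4,5,9,10,13}
((B \ C) ∪ (Cᶜ Δ D)) Δ (A Δ B)ᶜ = {5,8,9,11,12,14}
C ∪ B = {4,5,8,10,12,13,14}
A \ (C ∪ B) = {3,6,7,11}
D \ (A \ (C ∪ B)) = {4,8,9,10,12,13,14}
B \ (D \ (A \ (C ∪ B))) = {}
(B \ (D \ (A \ (C ∪ B))))ᶜ = {3,4,5,6,7,8,9,10,11,12,13,14}
5 lies in both, so they are not disjoint.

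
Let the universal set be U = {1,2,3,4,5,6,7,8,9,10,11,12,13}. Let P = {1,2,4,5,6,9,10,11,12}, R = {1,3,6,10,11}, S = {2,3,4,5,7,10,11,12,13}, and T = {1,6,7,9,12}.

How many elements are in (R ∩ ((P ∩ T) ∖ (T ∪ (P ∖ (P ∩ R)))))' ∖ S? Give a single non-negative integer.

4

P ∩ T = {1,6,9,12}
P ∩ R = {1,6,10,11}
P ∖ (P ∩ R) = {2,4,5,9,12}
T ∪ (P ∖ (P ∩ R)) = {1,2,4,5,6,7,9,12}
(P ∩ T) ∖ (T ∪ (P ∖ (P ∩ R))) = {}
R ∩ ((P ∩ T) ∖ (T ∪ (P ∖ (P ∩ R)))) = {}
(R ∩ ((P ∩ T) ∖ (T ∪ (P ∖ (P ∩ R)))))' = {1,2,3,4,5,6,7,8,9,10,11,12,13}
(R ∩ ((P ∩ T) ∖ (T ∪ (P ∖ (P ∩ R)))))' ∖ S = {1,6,8,9}
|(R ∩ ((P ∩ T) ∖ (T ∪ (P ∖ (P ∩ R)))))' ∖ S| = 4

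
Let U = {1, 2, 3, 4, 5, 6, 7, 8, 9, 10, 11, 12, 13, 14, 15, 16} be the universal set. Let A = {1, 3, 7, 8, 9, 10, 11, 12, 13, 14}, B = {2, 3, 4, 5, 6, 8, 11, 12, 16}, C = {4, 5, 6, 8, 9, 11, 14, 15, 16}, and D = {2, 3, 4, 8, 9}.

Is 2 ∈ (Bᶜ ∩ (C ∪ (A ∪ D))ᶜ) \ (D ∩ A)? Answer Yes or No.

2 ∈ B, so 2 ∉ Bᶜ
2 ∉ A and 2 ∈ D, so 2 ∈ A ∪ D
2 ∉ C and 2 ∈ (A ∪ D), so 2 ∈ C ∪ (A ∪ D)
2 ∉ (C ∪ (A ∪ D))ᶜ since 2 ∈ (C ∪ (A ∪ D))
2 ∉ Bᶜ and 2 ∉ (C ∪ (A ∪ D))ᶜ, so 2 ∉ Bᶜ ∩ (C ∪ (A ∪ D))ᶜ
2 ∈ D and 2 ∉ A, so 2 ∉ D ∩ A
2 ∉ (Bᶜ ∩ (C ∪ (A ∪ D))ᶜ) and 2 ∉ (D ∩ A), so 2 ∉ (Bᶜ ∩ (C ∪ (A ∪ D))ᶜ) \ (D ∩ A)

No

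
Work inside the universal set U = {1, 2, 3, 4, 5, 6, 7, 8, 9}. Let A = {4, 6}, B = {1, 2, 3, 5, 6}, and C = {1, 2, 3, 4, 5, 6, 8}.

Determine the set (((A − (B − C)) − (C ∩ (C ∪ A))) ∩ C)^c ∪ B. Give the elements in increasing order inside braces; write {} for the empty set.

{1, 2, 3, 4, 5, 6, 7, 8, 9}

B − C = {}
A − (B − C) = {4, 6}
C ∪ A = {1, 2, 3, 4, 5, 6, 8}
C ∩ (C ∪ A) = {1, 2, 3, 4, 5, 6, 8}
(A − (B − C)) − (C ∩ (C ∪ A)) = {}
((A − (B − C)) − (C ∩ (C ∪ A))) ∩ C = {}
(((A − (B − C)) − (C ∩ (C ∪ A))) ∩ C)^c = {1, 2, 3, 4, 5, 6, 7, 8, 9}
(((A − (B − C)) − (C ∩ (C ∪ A))) ∩ C)^c ∪ B = {1, 2, 3, 4, 5, 6, 7, 8, 9}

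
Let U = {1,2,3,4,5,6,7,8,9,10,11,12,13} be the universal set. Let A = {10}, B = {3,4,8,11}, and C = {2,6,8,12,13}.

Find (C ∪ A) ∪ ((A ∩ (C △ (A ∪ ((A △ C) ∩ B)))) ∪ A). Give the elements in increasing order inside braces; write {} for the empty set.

C ∪ A = {2,6,8,10,12,13}
A △ C = {2,6,8,10,12,13}
(A △ C) ∩ B = {8}
A ∪ ((A △ C) ∩ B) = {8,10}
C △ (A ∪ ((A △ C) ∩ B)) = {2,6,10,12,13}
A ∩ (C △ (A ∪ ((A △ C) ∩ B))) = {10}
(A ∩ (C △ (A ∪ ((A △ C) ∩ B)))) ∪ A = {10}
(C ∪ A) ∪ ((A ∩ (C △ (A ∪ ((A △ C) ∩ B)))) ∪ A) = {2,6,8,10,12,13}

{2,6,8,10,12,13}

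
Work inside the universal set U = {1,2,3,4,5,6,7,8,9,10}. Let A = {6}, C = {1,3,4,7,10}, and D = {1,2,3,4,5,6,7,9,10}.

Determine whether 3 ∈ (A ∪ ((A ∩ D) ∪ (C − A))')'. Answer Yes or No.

3 ∉ A and 3 ∈ D, so 3 ∉ A ∩ D
3 ∈ C and 3 ∉ A, so 3 ∈ C − A
3 ∉ (A ∩ D) and 3 ∈ (C − A), so 3 ∈ (A ∩ D) ∪ (C − A)
3 ∉ ((A ∩ D) ∪ (C − A))' since 3 ∈ ((A ∩ D) ∪ (C − A))
3 ∉ A and 3 ∉ ((A ∩ D) ∪ (C − A))', so 3 ∉ A ∪ ((A ∩ D) ∪ (C − A))'
3 ∈ (A ∪ ((A ∩ D) ∪ (C − A))')' since 3 ∉ (A ∪ ((A ∩ D) ∪ (C − A))')

Yes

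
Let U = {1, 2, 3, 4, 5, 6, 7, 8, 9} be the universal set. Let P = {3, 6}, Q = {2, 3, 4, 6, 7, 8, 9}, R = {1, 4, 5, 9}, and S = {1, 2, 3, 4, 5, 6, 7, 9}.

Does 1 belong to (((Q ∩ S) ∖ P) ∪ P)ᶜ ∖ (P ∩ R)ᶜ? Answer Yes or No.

1 ∉ Q and 1 ∈ S, so 1 ∉ Q ∩ S
1 ∉ (Q ∩ S) and 1 ∉ P, so 1 ∉ (Q ∩ S) ∖ P
1 ∉ ((Q ∩ S) ∖ P) and 1 ∉ P, so 1 ∉ ((Q ∩ S) ∖ P) ∪ P
1 ∈ (((Q ∩ S) ∖ P) ∪ P)ᶜ since 1 ∉ (((Q ∩ S) ∖ P) ∪ P)
1 ∉ P and 1 ∈ R, so 1 ∉ P ∩ R
1 ∈ (P ∩ R)ᶜ since 1 ∉ (P ∩ R)
1 ∈ (((Q ∩ S) ∖ P) ∪ P)ᶜ and 1 ∈ (P ∩ R)ᶜ, so 1 ∉ (((Q ∩ S) ∖ P) ∪ P)ᶜ ∖ (P ∩ R)ᶜ

No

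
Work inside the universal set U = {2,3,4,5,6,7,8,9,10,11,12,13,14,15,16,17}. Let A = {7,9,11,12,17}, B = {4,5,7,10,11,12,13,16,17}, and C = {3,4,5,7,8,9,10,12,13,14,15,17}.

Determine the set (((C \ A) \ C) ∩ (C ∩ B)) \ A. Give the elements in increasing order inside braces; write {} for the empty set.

C \ A = {3,4,5,8,10,13,14,15}
(C \ A) \ C = {}
C ∩ B = {4,5,7,10,12,13,17}
((C \ A) \ C) ∩ (C ∩ B) = {}
(((C \ A) \ C) ∩ (C ∩ B)) \ A = {}

{}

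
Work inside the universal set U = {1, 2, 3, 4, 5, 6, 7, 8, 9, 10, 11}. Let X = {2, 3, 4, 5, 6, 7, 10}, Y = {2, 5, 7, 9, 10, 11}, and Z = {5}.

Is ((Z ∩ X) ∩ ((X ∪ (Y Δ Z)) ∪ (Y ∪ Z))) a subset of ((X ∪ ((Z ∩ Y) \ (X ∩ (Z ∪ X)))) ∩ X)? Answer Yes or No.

Z ∩ X = {5}
Y Δ Z = {2, 7, 9, 10, 11}
X ∪ (Y Δ Z) = {2, 3, 4, 5, 6, 7, 9, 10, 11}
Y ∪ Z = {2, 5, 7, 9, 10, 11}
(X ∪ (Y Δ Z)) ∪ (Y ∪ Z) = {2, 3, 4, 5, 6, 7, 9, 10, 11}
(Z ∩ X) ∩ ((X ∪ (Y Δ Z)) ∪ (Y ∪ Z)) = {5}
Z ∩ Y = {5}
Z ∪ X = {2, 3, 4, 5, 6, 7, 10}
X ∩ (Z ∪ X) = {2, 3, 4, 5, 6, 7, 10}
(Z ∩ Y) \ (X ∩ (Z ∪ X)) = {}
X ∪ ((Z ∩ Y) \ (X ∩ (Z ∪ X))) = {2, 3, 4, 5, 6, 7, 10}
(X ∪ ((Z ∩ Y) \ (X ∩ (Z ∪ X)))) ∩ X = {2, 3, 4, 5, 6, 7, 10}
Every element of {5} is in {2, 3, 4, 5, 6, 7, 10}, so (Z ∩ X) ∩ ((X ∪ (Y Δ Z)) ∪ (Y ∪ Z)) ⊆ (X ∪ ((Z ∩ Y) \ (X ∩ (Z ∪ X)))) ∩ X.

Yes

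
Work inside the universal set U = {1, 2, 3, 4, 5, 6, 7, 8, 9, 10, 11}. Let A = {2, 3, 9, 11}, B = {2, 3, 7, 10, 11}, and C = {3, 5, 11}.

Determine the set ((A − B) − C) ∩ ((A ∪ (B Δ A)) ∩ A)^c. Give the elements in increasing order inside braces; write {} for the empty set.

{}

A − B = {9}
(A − B) − C = {9}
B Δ A = {7, 9, 10}
A ∪ (B Δ A) = {2, 3, 7, 9, 10, 11}
(A ∪ (B Δ A)) ∩ A = {2, 3, 9, 11}
((A ∪ (B Δ A)) ∩ A)^c = {1, 4, 5, 6, 7, 8, 10}
((A − B) − C) ∩ ((A ∪ (B Δ A)) ∩ A)^c = {}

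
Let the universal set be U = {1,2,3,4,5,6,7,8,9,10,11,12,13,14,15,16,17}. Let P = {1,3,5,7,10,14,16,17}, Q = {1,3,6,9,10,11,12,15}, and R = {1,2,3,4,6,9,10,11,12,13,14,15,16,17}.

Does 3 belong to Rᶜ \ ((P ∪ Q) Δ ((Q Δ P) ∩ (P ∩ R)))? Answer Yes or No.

3 ∈ R, so 3 ∉ Rᶜ
3 ∈ P and 3 ∈ Q, so 3 ∈ P ∪ Q
3 ∈ Q and 3 ∈ P, so 3 ∉ Q Δ P
3 ∈ P and 3 ∈ R, so 3 ∈ P ∩ R
3 ∉ (Q Δ P) and 3 ∈ (P ∩ R), so 3 ∉ (Q Δ P) ∩ (P ∩ R)
3 ∈ (P ∪ Q) and 3 ∉ ((Q Δ P) ∩ (P ∩ R)), so 3 ∈ (P ∪ Q) Δ ((Q Δ P) ∩ (P ∩ R))
3 ∉ Rᶜ and 3 ∈ ((P ∪ Q) Δ ((Q Δ P) ∩ (P ∩ R))), so 3 ∉ Rᶜ \ ((P ∪ Q) Δ ((Q Δ P) ∩ (P ∩ R)))

No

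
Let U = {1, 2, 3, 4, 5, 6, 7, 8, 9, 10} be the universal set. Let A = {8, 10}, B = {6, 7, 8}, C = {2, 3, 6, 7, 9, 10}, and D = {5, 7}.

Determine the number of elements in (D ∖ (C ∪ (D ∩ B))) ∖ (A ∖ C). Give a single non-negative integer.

D ∩ B = {7}
C ∪ (D ∩ B) = {2, 3, 6, 7, 9, 10}
D ∖ (C ∪ (D ∩ B)) = {5}
A ∖ C = {8}
(D ∖ (C ∪ (D ∩ B))) ∖ (A ∖ C) = {5}
|(D ∖ (C ∪ (D ∩ B))) ∖ (A ∖ C)| = 1

1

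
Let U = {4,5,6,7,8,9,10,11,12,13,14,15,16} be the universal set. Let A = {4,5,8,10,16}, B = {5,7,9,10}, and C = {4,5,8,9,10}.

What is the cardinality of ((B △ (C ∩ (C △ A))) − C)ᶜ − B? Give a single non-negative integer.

C △ A = {9,16}
C ∩ (C △ A) = {9}
B △ (C ∩ (C △ A)) = {5,7,10}
(B △ (C ∩ (C △ A))) − C = {7}
((B △ (C ∩ (C △ A))) − C)ᶜ = {4,5,6,8,9,10,11,12,13,14,15,16}
((B △ (C ∩ (C △ A))) − C)ᶜ − B = {4,6,8,11,12,13,14,15,16}
|((B △ (C ∩ (C △ A))) − C)ᶜ − B| = 9

9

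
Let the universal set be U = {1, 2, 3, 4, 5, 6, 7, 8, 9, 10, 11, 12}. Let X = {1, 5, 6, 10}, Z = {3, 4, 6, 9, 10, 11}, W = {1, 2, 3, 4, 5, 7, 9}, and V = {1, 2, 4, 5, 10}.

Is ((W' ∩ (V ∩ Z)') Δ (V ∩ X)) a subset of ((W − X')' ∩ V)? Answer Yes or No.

No

W' = {6, 8, 10, 11, 12}
V ∩ Z = {4, 10}
(V ∩ Z)' = {1, 2, 3, 5, 6, 7, 8, 9, 11, 12}
W' ∩ (V ∩ Z)' = {6, 8, 11, 12}
V ∩ X = {1, 5, 10}
(W' ∩ (V ∩ Z)') Δ (V ∩ X) = {1, 5, 6, 8, 10, 11, 12}
X' = {2, 3, 4, 7, 8, 9, 11, 12}
W − X' = {1, 5}
(W − X')' = {2, 3, 4, 6, 7, 8, 9, 10, 11, 12}
(W − X')' ∩ V = {2, 4, 10}
1 ∈ (W' ∩ (V ∩ Z)') Δ (V ∩ X) but 1 ∉ (W − X')' ∩ V, so the inclusion fails.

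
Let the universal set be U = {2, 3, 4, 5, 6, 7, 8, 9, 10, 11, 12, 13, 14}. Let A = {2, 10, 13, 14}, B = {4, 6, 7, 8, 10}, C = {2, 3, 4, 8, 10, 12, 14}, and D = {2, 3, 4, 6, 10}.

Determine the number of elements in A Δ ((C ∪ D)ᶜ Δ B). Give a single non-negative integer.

C ∪ D = {2, 3, 4, 6, 8, 10, 12, 14}
(C ∪ D)ᶜ = {5, 7, 9, 11, 13}
(C ∪ D)ᶜ Δ B = {4, 5, 6, 8, 9, 10, 11, 13}
A Δ ((C ∪ D)ᶜ Δ B) = {2, 4, 5, 6, 8, 9, 11, 14}
|A Δ ((C ∪ D)ᶜ Δ B)| = 8

8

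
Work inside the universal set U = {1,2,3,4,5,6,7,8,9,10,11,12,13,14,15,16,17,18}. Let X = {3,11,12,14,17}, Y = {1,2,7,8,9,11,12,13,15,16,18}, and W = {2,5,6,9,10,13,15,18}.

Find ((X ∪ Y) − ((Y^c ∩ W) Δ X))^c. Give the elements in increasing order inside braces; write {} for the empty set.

{3,4,5,6,10,11,12,14,17}

X ∪ Y = {1,2,3,7,8,9,11,12,13,14,15,16,17,18}
Y^c = {3,4,5,6,10,14,17}
Y^c ∩ W = {5,6,10}
(Y^c ∩ W) Δ X = {3,5,6,10,11,12,14,17}
(X ∪ Y) − ((Y^c ∩ W) Δ X) = {1,2,7,8,9,13,15,16,18}
((X ∪ Y) − ((Y^c ∩ W) Δ X))^c = {3,4,5,6,10,11,12,14,17}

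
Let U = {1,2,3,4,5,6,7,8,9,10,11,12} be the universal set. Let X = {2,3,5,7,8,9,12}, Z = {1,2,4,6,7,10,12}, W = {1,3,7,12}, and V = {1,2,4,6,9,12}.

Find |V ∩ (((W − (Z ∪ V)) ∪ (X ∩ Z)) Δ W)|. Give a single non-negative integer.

2

Z ∪ V = {1,2,4,6,7,9,10,12}
W − (Z ∪ V) = {3}
X ∩ Z = {2,7,12}
(W − (Z ∪ V)) ∪ (X ∩ Z) = {2,3,7,12}
((W − (Z ∪ V)) ∪ (X ∩ Z)) Δ W = {1,2}
V ∩ (((W − (Z ∪ V)) ∪ (X ∩ Z)) Δ W) = {1,2}
|V ∩ (((W − (Z ∪ V)) ∪ (X ∩ Z)) Δ W)| = 2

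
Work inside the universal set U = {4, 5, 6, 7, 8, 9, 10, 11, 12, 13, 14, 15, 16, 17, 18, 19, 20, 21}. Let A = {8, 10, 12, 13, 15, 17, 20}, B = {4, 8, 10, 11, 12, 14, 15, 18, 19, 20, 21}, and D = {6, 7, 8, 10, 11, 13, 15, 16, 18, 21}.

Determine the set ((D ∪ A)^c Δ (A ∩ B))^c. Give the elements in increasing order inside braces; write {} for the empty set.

{6, 7, 11, 13, 16, 17, 18, 21}

D ∪ A = {6, 7, 8, 10, 11, 12, 13, 15, 16, 17, 18, 20, 21}
(D ∪ A)^c = {4, 5, 9, 14, 19}
A ∩ B = {8, 10, 12, 15, 20}
(D ∪ A)^c Δ (A ∩ B) = {4, 5, 8, 9, 10, 12, 14, 15, 19, 20}
((D ∪ A)^c Δ (A ∩ B))^c = {6, 7, 11, 13, 16, 17, 18, 21}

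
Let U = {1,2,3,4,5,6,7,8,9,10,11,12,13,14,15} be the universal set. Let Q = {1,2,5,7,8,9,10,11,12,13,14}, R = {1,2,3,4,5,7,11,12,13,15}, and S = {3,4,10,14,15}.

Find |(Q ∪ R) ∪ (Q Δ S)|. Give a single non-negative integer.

Q ∪ R = {1,2,3,4,5,7,8,9,10,11,12,13,14,15}
Q Δ S = {1,2,3,4,5,7,8,9,11,12,13,15}
(Q ∪ R) ∪ (Q Δ S) = {1,2,3,4,5,7,8,9,10,11,12,13,14,15}
|(Q ∪ R) ∪ (Q Δ S)| = 14

14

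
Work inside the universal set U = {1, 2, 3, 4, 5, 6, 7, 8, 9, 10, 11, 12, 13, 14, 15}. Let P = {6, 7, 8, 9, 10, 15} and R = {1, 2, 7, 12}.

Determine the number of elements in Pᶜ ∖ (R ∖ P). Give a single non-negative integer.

6

Pᶜ = {1, 2, 3, 4, 5, 11, 12, 13, 14}
R ∖ P = {1, 2, 12}
Pᶜ ∖ (R ∖ P) = {3, 4, 5, 11, 13, 14}
|Pᶜ ∖ (R ∖ P)| = 6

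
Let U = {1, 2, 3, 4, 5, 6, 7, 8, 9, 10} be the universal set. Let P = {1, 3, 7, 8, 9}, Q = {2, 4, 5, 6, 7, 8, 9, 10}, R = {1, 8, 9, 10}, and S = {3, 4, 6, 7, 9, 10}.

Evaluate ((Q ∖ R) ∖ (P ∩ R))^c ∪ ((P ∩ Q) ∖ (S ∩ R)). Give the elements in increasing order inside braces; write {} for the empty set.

{1, 3, 7, 8, 9, 10}

Q ∖ R = {2, 4, 5, 6, 7}
P ∩ R = {1, 8, 9}
(Q ∖ R) ∖ (P ∩ R) = {2, 4, 5, 6, 7}
((Q ∖ R) ∖ (P ∩ R))^c = {1, 3, 8, 9, 10}
P ∩ Q = {7, 8, 9}
S ∩ R = {9, 10}
(P ∩ Q) ∖ (S ∩ R) = {7, 8}
((Q ∖ R) ∖ (P ∩ R))^c ∪ ((P ∩ Q) ∖ (S ∩ R)) = {1, 3, 7, 8, 9, 10}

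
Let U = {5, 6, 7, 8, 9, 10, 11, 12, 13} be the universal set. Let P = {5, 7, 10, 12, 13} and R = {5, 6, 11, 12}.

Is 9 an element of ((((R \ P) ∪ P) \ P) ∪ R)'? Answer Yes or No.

9 ∉ R and 9 ∉ P, so 9 ∉ R \ P
9 ∉ (R \ P) and 9 ∉ P, so 9 ∉ (R \ P) ∪ P
9 ∉ ((R \ P) ∪ P) and 9 ∉ P, so 9 ∉ ((R \ P) ∪ P) \ P
9 ∉ (((R \ P) ∪ P) \ P) and 9 ∉ R, so 9 ∉ (((R \ P) ∪ P) \ P) ∪ R
9 ∈ ((((R \ P) ∪ P) \ P) ∪ R)' since 9 ∉ ((((R \ P) ∪ P) \ P) ∪ R)

Yes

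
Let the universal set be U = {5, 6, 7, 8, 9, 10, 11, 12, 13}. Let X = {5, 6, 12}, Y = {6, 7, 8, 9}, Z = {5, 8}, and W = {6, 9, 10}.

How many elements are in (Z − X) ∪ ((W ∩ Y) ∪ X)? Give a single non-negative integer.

Z − X = {8}
W ∩ Y = {6, 9}
(W ∩ Y) ∪ X = {5, 6, 9, 12}
(Z − X) ∪ ((W ∩ Y) ∪ X) = {5, 6, 8, 9, 12}
|(Z − X) ∪ ((W ∩ Y) ∪ X)| = 5

5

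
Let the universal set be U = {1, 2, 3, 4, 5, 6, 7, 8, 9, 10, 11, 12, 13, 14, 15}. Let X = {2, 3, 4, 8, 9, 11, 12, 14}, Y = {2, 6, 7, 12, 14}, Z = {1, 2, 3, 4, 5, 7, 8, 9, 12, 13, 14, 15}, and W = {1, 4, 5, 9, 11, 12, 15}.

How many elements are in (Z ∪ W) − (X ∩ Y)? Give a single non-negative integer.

Z ∪ W = {1, 2, 3, 4, 5, 7, 8, 9, 11, 12, 13, 14, 15}
X ∩ Y = {2, 12, 14}
(Z ∪ W) − (X ∩ Y) = {1, 3, 4, 5, 7, 8, 9, 11, 13, 15}
|(Z ∪ W) − (X ∩ Y)| = 10

10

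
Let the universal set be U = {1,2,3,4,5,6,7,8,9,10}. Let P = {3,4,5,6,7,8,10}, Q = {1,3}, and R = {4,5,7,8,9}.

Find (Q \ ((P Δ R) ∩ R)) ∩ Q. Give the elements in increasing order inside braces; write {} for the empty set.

P Δ R = {3,6,9,10}
(P Δ R) ∩ R = {9}
Q \ ((P Δ R) ∩ R) = {1,3}
(Q \ ((P Δ R) ∩ R)) ∩ Q = {1,3}

{1,3}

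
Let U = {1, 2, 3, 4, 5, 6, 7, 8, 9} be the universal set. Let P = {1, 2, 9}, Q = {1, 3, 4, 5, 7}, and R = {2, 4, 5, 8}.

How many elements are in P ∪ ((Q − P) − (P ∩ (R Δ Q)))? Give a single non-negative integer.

7

Q − P = {3, 4, 5, 7}
R Δ Q = {1, 2, 3, 7, 8}
P ∩ (R Δ Q) = {1, 2}
(Q − P) − (P ∩ (R Δ Q)) = {3, 4, 5, 7}
P ∪ ((Q − P) − (P ∩ (R Δ Q))) = {1, 2, 3, 4, 5, 7, 9}
|P ∪ ((Q − P) − (P ∩ (R Δ Q)))| = 7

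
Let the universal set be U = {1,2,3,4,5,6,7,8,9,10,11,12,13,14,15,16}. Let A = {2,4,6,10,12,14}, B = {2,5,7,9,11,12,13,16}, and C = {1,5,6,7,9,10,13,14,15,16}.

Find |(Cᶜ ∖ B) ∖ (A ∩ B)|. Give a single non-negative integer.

3

Cᶜ = {2,3,4,8,11,12}
Cᶜ ∖ B = {3,4,8}
A ∩ B = {2,12}
(Cᶜ ∖ B) ∖ (A ∩ B) = {3,4,8}
|(Cᶜ ∖ B) ∖ (A ∩ B)| = 3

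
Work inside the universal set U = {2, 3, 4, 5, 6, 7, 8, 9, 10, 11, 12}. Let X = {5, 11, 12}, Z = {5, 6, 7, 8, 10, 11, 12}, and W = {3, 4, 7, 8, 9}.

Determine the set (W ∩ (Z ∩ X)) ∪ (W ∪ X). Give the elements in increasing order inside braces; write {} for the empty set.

Z ∩ X = {5, 11, 12}
W ∩ (Z ∩ X) = {}
W ∪ X = {3, 4, 5, 7, 8, 9, 11, 12}
(W ∩ (Z ∩ X)) ∪ (W ∪ X) = {3, 4, 5, 7, 8, 9, 11, 12}

{3, 4, 5, 7, 8, 9, 11, 12}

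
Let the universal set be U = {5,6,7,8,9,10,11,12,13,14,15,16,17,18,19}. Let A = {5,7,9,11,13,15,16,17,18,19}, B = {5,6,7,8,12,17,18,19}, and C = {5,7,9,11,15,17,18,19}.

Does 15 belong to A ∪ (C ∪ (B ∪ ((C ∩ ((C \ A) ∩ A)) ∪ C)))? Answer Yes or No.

15 ∈ C and 15 ∈ A, so 15 ∉ C \ A
15 ∉ (C \ A) and 15 ∈ A, so 15 ∉ (C \ A) ∩ A
15 ∈ C and 15 ∉ ((C \ A) ∩ A), so 15 ∉ C ∩ ((C \ A) ∩ A)
15 ∉ (C ∩ ((C \ A) ∩ A)) and 15 ∈ C, so 15 ∈ (C ∩ ((C \ A) ∩ A)) ∪ C
15 ∉ B and 15 ∈ ((C ∩ ((C \ A) ∩ A)) ∪ C), so 15 ∈ B ∪ ((C ∩ ((C \ A) ∩ A)) ∪ C)
15 ∈ C and 15 ∈ (B ∪ ((C ∩ ((C \ A) ∩ A)) ∪ C)), so 15 ∈ C ∪ (B ∪ ((C ∩ ((C \ A) ∩ A)) ∪ C))
15 ∈ A and 15 ∈ (C ∪ (B ∪ ((C ∩ ((C \ A) ∩ A)) ∪ C))), so 15 ∈ A ∪ (C ∪ (B ∪ ((C ∩ ((C \ A) ∩ A)) ∪ C)))

Yes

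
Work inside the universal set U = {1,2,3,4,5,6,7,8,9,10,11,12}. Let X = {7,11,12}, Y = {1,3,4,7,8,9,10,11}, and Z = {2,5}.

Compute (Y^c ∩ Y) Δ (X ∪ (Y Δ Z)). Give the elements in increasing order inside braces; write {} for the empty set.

Y^c = {2,5,6,12}
Y^c ∩ Y = {}
Y Δ Z = {1,2,3,4,5,7,8,9,10,11}
X ∪ (Y Δ Z) = {1,2,3,4,5,7,8,9,10,11,12}
(Y^c ∩ Y) Δ (X ∪ (Y Δ Z)) = {1,2,3,4,5,7,8,9,10,11,12}

{1,2,3,4,5,7,8,9,10,11,12}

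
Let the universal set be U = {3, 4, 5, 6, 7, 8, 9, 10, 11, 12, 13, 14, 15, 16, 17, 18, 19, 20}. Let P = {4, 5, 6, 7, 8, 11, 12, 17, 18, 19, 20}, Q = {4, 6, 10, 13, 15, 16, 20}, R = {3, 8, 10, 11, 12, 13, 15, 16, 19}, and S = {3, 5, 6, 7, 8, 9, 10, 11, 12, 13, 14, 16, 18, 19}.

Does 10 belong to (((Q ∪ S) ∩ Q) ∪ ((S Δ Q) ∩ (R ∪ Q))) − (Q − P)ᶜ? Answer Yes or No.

Yes

10 ∈ Q and 10 ∈ S, so 10 ∈ Q ∪ S
10 ∈ (Q ∪ S) and 10 ∈ Q, so 10 ∈ (Q ∪ S) ∩ Q
10 ∈ S and 10 ∈ Q, so 10 ∉ S Δ Q
10 ∈ R and 10 ∈ Q, so 10 ∈ R ∪ Q
10 ∉ (S Δ Q) and 10 ∈ (R ∪ Q), so 10 ∉ (S Δ Q) ∩ (R ∪ Q)
10 ∈ ((Q ∪ S) ∩ Q) and 10 ∉ ((S Δ Q) ∩ (R ∪ Q)), so 10 ∈ ((Q ∪ S) ∩ Q) ∪ ((S Δ Q) ∩ (R ∪ Q))
10 ∈ Q and 10 ∉ P, so 10 ∈ Q − P
10 ∉ (Q − P)ᶜ since 10 ∈ (Q − P)
10 ∈ (((Q ∪ S) ∩ Q) ∪ ((S Δ Q) ∩ (R ∪ Q))) and 10 ∉ (Q − P)ᶜ, so 10 ∈ (((Q ∪ S) ∩ Q) ∪ ((S Δ Q) ∩ (R ∪ Q))) − (Q − P)ᶜ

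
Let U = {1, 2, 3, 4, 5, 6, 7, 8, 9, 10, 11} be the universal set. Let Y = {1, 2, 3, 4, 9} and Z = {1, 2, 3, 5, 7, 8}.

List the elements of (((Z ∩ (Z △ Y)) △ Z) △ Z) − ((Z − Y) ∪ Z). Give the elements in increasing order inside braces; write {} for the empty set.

Z △ Y = {4, 5, 7, 8, 9}
Z ∩ (Z △ Y) = {5, 7, 8}
(Z ∩ (Z △ Y)) △ Z = {1, 2, 3}
((Z ∩ (Z △ Y)) △ Z) △ Z = {5, 7, 8}
Z − Y = {5, 7, 8}
(Z − Y) ∪ Z = {1, 2, 3, 5, 7, 8}
(((Z ∩ (Z △ Y)) △ Z) △ Z) − ((Z − Y) ∪ Z) = {}

{}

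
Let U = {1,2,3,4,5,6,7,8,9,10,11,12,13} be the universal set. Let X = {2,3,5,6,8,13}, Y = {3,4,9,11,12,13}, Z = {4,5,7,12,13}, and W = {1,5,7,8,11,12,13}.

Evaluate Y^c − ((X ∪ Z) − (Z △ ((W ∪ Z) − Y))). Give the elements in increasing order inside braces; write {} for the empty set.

Y^c = {1,2,5,6,7,8,10}
X ∪ Z = {2,3,4,5,6,7,8,12,13}
W ∪ Z = {1,4,5,7,8,11,12,13}
(W ∪ Z) − Y = {1,5,7,8}
Z △ ((W ∪ Z) − Y) = {1,4,8,12,13}
(X ∪ Z) − (Z △ ((W ∪ Z) − Y)) = {2,3,5,6,7}
Y^c − ((X ∪ Z) − (Z △ ((W ∪ Z) − Y))) = {1,8,10}

{1,8,10}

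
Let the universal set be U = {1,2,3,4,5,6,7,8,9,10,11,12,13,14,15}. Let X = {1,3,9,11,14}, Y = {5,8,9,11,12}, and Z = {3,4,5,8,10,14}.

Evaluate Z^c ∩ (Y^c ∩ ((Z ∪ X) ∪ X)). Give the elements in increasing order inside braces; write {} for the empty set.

Z^c = {1,2,6,7,9,11,12,13,15}
Y^c = {1,2,3,4,6,7,10,13,14,15}
Z ∪ X = {1,3,4,5,8,9,10,11,14}
(Z ∪ X) ∪ X = {1,3,4,5,8,9,10,11,14}
Y^c ∩ ((Z ∪ X) ∪ X) = {1,3,4,10,14}
Z^c ∩ (Y^c ∩ ((Z ∪ X) ∪ X)) = {1}

{1}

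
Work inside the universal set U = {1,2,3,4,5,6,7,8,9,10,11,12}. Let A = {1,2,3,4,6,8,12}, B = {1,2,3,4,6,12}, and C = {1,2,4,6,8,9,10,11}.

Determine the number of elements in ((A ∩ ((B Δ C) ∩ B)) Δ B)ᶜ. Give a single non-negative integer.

8

B Δ C = {3,8,9,10,11,12}
(B Δ C) ∩ B = {3,12}
A ∩ ((B Δ C) ∩ B) = {3,12}
(A ∩ ((B Δ C) ∩ B)) Δ B = {1,2,4,6}
((A ∩ ((B Δ C) ∩ B)) Δ B)ᶜ = {3,5,7,8,9,10,11,12}
|((A ∩ ((B Δ C) ∩ B)) Δ B)ᶜ| = 8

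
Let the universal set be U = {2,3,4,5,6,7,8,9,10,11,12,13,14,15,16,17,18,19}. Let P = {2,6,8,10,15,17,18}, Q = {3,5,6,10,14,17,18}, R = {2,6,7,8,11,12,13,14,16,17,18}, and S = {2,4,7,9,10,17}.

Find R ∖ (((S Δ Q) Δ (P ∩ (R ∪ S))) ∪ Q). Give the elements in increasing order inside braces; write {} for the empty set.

S Δ Q = {2,3,4,5,6,7,9,14,18}
R ∪ S = {2,4,6,7,8,9,10,11,12,13,14,16,17,18}
P ∩ (R ∪ S) = {2,6,8,10,17,18}
(S Δ Q) Δ (P ∩ (R ∪ S)) = {3,4,5,7,8,9,10,14,17}
((S Δ Q) Δ (P ∩ (R ∪ S))) ∪ Q = {3,4,5,6,7,8,9,10,14,17,18}
R ∖ (((S Δ Q) Δ (P ∩ (R ∪ S))) ∪ Q) = {2,11,12,13,16}

{2,11,12,13,16}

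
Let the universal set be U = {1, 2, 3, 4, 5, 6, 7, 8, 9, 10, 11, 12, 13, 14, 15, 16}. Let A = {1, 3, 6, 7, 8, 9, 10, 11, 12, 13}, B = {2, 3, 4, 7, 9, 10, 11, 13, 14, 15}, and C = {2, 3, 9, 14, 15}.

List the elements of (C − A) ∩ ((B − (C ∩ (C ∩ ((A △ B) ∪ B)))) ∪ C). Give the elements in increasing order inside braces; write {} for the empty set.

C − A = {2, 14, 15}
A △ B = {1, 2, 4, 6, 8, 12, 14, 15}
(A △ B) ∪ B = {1, 2, 3, 4, 6, 7, 8, 9, 10, 11, 12, 13, 14, 15}
C ∩ ((A △ B) ∪ B) = {2, 3, 9, 14, 15}
C ∩ (C ∩ ((A △ B) ∪ B)) = {2, 3, 9, 14, 15}
B − (C ∩ (C ∩ ((A △ B) ∪ B))) = {4, 7, 10, 11, 13}
(B − (C ∩ (C ∩ ((A △ B) ∪ B)))) ∪ C = {2, 3, 4, 7, 9, 10, 11, 13, 14, 15}
(C − A) ∩ ((B − (C ∩ (C ∩ ((A △ B) ∪ B)))) ∪ C) = {2, 14, 15}

{2, 14, 15}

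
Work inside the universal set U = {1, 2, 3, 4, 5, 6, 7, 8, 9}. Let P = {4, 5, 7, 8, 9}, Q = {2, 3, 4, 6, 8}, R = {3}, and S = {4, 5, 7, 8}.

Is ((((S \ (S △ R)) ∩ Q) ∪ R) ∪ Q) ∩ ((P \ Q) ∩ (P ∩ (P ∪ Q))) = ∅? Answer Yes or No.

Yes

S △ R = {3, 4, 5, 7, 8}
S \ (S △ R) = {}
(S \ (S △ R)) ∩ Q = {}
((S \ (S △ R)) ∩ Q) ∪ R = {3}
(((S \ (S △ R)) ∩ Q) ∪ R) ∪ Q = {2, 3, 4, 6, 8}
P \ Q = {5, 7, 9}
P ∪ Q = {2, 3, 4, 5, 6, 7, 8, 9}
P ∩ (P ∪ Q) = {4, 5, 7, 8, 9}
(P \ Q) ∩ (P ∩ (P ∪ Q)) = {5, 7, 9}
{2, 3, 4, 6, 8} and {5, 7, 9} share no elements.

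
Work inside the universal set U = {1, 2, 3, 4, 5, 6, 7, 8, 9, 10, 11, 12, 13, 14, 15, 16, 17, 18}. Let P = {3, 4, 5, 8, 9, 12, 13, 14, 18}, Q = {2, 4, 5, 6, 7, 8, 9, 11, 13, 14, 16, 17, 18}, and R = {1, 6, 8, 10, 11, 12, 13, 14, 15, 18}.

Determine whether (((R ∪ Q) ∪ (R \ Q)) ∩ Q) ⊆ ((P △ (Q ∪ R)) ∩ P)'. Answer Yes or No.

R ∪ Q = {1, 2, 4, 5, 6, 7, 8, 9, 10, 11, 12, 13, 14, 15, 16, 17, 18}
R \ Q = {1, 10, 12, 15}
(R ∪ Q) ∪ (R \ Q) = {1, 2, 4, 5, 6, 7, 8, 9, 10, 11, 12, 13, 14, 15, 16, 17, 18}
((R ∪ Q) ∪ (R \ Q)) ∩ Q = {2, 4, 5, 6, 7, 8, 9, 11, 13, 14, 16, 17, 18}
Q ∪ R = {1, 2, 4, 5, 6, 7, 8, 9, 10, 11, 12, 13, 14, 15, 16, 17, 18}
P △ (Q ∪ R) = {1, 2, 3, 6, 7, 10, 11, 15, 16, 17}
(P △ (Q ∪ R)) ∩ P = {3}
((P △ (Q ∪ R)) ∩ P)' = {1, 2, 4, 5, 6, 7, 8, 9, 10, 11, 12, 13, 14, 15, 16, 17, 18}
Every element of {2, 4, 5, 6, 7, 8, 9, 11, 13, 14, 16, 17, 18} is in {1, 2, 4, 5, 6, 7, 8, 9, 10, 11, 12, 13, 14, 15, 16, 17, 18}, so ((R ∪ Q) ∪ (R \ Q)) ∩ Q ⊆ ((P △ (Q ∪ R)) ∩ P)'.

Yes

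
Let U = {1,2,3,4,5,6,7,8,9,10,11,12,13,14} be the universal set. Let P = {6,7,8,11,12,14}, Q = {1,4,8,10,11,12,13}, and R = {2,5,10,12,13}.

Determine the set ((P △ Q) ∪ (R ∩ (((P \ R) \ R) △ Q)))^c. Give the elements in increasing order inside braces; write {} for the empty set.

{2,3,5,8,9,11}

P △ Q = {1,4,6,7,10,13,14}
P \ R = {6,7,8,11,14}
(P \ R) \ R = {6,7,8,11,14}
((P \ R) \ R) △ Q = {1,4,6,7,10,12,13,14}
R ∩ (((P \ R) \ R) △ Q) = {10,12,13}
(P △ Q) ∪ (R ∩ (((P \ R) \ R) △ Q)) = {1,4,6,7,10,12,13,14}
((P △ Q) ∪ (R ∩ (((P \ R) \ R) △ Q)))^c = {2,3,5,8,9,11}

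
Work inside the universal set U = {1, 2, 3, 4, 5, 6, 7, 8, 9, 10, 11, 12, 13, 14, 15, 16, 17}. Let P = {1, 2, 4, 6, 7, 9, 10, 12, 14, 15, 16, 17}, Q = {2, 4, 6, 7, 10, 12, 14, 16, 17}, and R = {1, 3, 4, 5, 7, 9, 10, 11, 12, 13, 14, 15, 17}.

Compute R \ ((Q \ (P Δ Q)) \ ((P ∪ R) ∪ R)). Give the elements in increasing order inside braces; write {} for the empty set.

{1, 3, 4, 5, 7, 9, 10, 11, 12, 13, 14, 15, 17}

P Δ Q = {1, 9, 15}
Q \ (P Δ Q) = {2, 4, 6, 7, 10, 12, 14, 16, 17}
P ∪ R = {1, 2, 3, 4, 5, 6, 7, 9, 10, 11, 12, 13, 14, 15, 16, 17}
(P ∪ R) ∪ R = {1, 2, 3, 4, 5, 6, 7, 9, 10, 11, 12, 13, 14, 15, 16, 17}
(Q \ (P Δ Q)) \ ((P ∪ R) ∪ R) = {}
R \ ((Q \ (P Δ Q)) \ ((P ∪ R) ∪ R)) = {1, 3, 4, 5, 7, 9, 10, 11, 12, 13, 14, 15, 17}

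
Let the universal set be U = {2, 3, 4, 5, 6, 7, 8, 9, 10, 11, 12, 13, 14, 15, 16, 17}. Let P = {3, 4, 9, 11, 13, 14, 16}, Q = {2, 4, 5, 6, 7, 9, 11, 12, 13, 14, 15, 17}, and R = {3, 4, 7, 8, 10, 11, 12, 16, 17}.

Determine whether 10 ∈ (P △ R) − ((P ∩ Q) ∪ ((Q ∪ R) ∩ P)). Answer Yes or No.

10 ∉ P and 10 ∈ R, so 10 ∈ P △ R
10 ∉ P and 10 ∉ Q, so 10 ∉ P ∩ Q
10 ∉ Q and 10 ∈ R, so 10 ∈ Q ∪ R
10 ∈ (Q ∪ R) and 10 ∉ P, so 10 ∉ (Q ∪ R) ∩ P
10 ∉ (P ∩ Q) and 10 ∉ ((Q ∪ R) ∩ P), so 10 ∉ (P ∩ Q) ∪ ((Q ∪ R) ∩ P)
10 ∈ (P △ R) and 10 ∉ ((P ∩ Q) ∪ ((Q ∪ R) ∩ P)), so 10 ∈ (P △ R) − ((P ∩ Q) ∪ ((Q ∪ R) ∩ P))

Yes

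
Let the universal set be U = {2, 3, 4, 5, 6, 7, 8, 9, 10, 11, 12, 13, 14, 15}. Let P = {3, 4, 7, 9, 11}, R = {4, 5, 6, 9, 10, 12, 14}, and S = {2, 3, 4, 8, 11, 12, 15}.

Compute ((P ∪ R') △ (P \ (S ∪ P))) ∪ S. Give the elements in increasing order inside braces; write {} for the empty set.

{2, 3, 4, 7, 8, 9, 11, 12, 13, 15}

R' = {2, 3, 7, 8, 11, 13, 15}
P ∪ R' = {2, 3, 4, 7, 8, 9, 11, 13, 15}
S ∪ P = {2, 3, 4, 7, 8, 9, 11, 12, 15}
P \ (S ∪ P) = {}
(P ∪ R') △ (P \ (S ∪ P)) = {2, 3, 4, 7, 8, 9, 11, 13, 15}
((P ∪ R') △ (P \ (S ∪ P))) ∪ S = {2, 3, 4, 7, 8, 9, 11, 12, 13, 15}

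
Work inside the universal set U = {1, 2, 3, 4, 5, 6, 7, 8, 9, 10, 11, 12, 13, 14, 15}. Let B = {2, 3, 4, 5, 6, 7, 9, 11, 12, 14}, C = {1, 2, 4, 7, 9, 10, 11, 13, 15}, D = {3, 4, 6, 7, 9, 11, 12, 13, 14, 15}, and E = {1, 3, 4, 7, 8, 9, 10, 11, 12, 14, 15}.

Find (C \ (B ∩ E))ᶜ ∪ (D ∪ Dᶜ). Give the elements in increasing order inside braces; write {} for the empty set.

B ∩ E = {3, 4, 7, 9, 11, 12, 14}
C \ (B ∩ E) = {1, 2, 10, 13, 15}
(C \ (B ∩ E))ᶜ = {3, 4, 5, 6, 7, 8, 9, 11, 12, 14}
Dᶜ = {1, 2, 5, 8, 10}
D ∪ Dᶜ = {1, 2, 3, 4, 5, 6, 7, 8, 9, 10, 11, 12, 13, 14, 15}
(C \ (B ∩ E))ᶜ ∪ (D ∪ Dᶜ) = {1, 2, 3, 4, 5, 6, 7, 8, 9, 10, 11, 12, 13, 14, 15}

{1, 2, 3, 4, 5, 6, 7, 8, 9, 10, 11, 12, 13, 14, 15}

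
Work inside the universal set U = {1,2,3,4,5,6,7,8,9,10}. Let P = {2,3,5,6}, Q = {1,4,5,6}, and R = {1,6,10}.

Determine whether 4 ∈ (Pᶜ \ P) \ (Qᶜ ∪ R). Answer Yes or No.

Yes

4 ∉ P, so 4 ∈ Pᶜ
4 ∈ Pᶜ and 4 ∉ P, so 4 ∈ Pᶜ \ P
4 ∈ Q, so 4 ∉ Qᶜ
4 ∉ Qᶜ and 4 ∉ R, so 4 ∉ Qᶜ ∪ R
4 ∈ (Pᶜ \ P) and 4 ∉ (Qᶜ ∪ R), so 4 ∈ (Pᶜ \ P) \ (Qᶜ ∪ R)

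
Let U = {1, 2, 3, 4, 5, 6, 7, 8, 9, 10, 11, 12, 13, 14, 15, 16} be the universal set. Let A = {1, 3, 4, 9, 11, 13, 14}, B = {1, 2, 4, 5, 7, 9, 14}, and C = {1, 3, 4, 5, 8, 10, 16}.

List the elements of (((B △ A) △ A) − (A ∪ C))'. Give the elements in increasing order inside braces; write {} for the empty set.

{1, 3, 4, 5, 6, 8, 9, 10, 11, 12, 13, 14, 15, 16}

B △ A = {2, 3, 5, 7, 11, 13}
(B △ A) △ A = {1, 2, 4, 5, 7, 9, 14}
A ∪ C = {1, 3, 4, 5, 8, 9, 10, 11, 13, 14, 16}
((B △ A) △ A) − (A ∪ C) = {2, 7}
(((B △ A) △ A) − (A ∪ C))' = {1, 3, 4, 5, 6, 8, 9, 10, 11, 12, 13, 14, 15, 16}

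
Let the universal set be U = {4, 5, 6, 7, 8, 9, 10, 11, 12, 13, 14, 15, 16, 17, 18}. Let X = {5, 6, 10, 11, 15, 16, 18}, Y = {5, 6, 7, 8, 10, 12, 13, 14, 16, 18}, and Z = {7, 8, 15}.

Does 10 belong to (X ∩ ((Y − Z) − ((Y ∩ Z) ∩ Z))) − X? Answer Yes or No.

10 ∈ Y and 10 ∉ Z, so 10 ∈ Y − Z
10 ∈ Y and 10 ∉ Z, so 10 ∉ Y ∩ Z
10 ∉ (Y ∩ Z) and 10 ∉ Z, so 10 ∉ (Y ∩ Z) ∩ Z
10 ∈ (Y − Z) and 10 ∉ ((Y ∩ Z) ∩ Z), so 10 ∈ (Y − Z) − ((Y ∩ Z) ∩ Z)
10 ∈ X and 10 ∈ ((Y − Z) − ((Y ∩ Z) ∩ Z)), so 10 ∈ X ∩ ((Y − Z) − ((Y ∩ Z) ∩ Z))
10 ∈ (X ∩ ((Y − Z) − ((Y ∩ Z) ∩ Z))) and 10 ∈ X, so 10 ∉ (X ∩ ((Y − Z) − ((Y ∩ Z) ∩ Z))) − X

No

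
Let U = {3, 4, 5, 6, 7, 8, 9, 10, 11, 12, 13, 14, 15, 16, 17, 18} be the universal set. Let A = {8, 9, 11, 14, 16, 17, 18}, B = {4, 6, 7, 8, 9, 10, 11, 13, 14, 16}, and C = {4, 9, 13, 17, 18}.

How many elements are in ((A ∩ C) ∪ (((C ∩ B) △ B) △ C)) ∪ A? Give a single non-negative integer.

12

A ∩ C = {9, 17, 18}
C ∩ B = {4, 9, 13}
(C ∩ B) △ B = {6, 7, 8, 10, 11, 14, 16}
((C ∩ B) △ B) △ C = {4, 6, 7, 8, 9, 10, 11, 13, 14, 16, 17, 18}
(A ∩ C) ∪ (((C ∩ B) △ B) △ C) = {4, 6, 7, 8, 9, 10, 11, 13, 14, 16, 17, 18}
((A ∩ C) ∪ (((C ∩ B) △ B) △ C)) ∪ A = {4, 6, 7, 8, 9, 10, 11, 13, 14, 16, 17, 18}
|((A ∩ C) ∪ (((C ∩ B) △ B) △ C)) ∪ A| = 12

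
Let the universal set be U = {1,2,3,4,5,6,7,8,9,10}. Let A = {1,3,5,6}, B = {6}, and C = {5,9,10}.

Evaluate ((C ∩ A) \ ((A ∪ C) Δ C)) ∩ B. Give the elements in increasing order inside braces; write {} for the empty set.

C ∩ A = {5}
A ∪ C = {1,3,5,6,9,10}
(A ∪ C) Δ C = {1,3,6}
(C ∩ A) \ ((A ∪ C) Δ C) = {5}
((C ∩ A) \ ((A ∪ C) Δ C)) ∩ B = {}

{}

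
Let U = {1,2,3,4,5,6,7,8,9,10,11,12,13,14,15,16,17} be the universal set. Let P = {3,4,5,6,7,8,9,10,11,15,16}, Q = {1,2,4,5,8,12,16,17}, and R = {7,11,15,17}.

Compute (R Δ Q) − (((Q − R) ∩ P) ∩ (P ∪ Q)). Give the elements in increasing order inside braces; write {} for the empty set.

{1,2,7,11,12,15}

R Δ Q = {1,2,4,5,7,8,11,12,15,16}
Q − R = {1,2,4,5,8,12,16}
(Q − R) ∩ P = {4,5,8,16}
P ∪ Q = {1,2,3,4,5,6,7,8,9,10,11,12,15,16,17}
((Q − R) ∩ P) ∩ (P ∪ Q) = {4,5,8,16}
(R Δ Q) − (((Q − R) ∩ P) ∩ (P ∪ Q)) = {1,2,7,11,12,15}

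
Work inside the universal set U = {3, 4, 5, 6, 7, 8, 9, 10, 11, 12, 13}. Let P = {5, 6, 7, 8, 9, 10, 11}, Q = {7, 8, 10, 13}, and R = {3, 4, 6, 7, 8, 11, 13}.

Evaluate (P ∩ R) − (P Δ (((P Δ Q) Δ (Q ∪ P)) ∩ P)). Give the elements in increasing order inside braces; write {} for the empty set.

{7, 8}

P ∩ R = {6, 7, 8, 11}
P Δ Q = {5, 6, 9, 11, 13}
Q ∪ P = {5, 6, 7, 8, 9, 10, 11, 13}
(P Δ Q) Δ (Q ∪ P) = {7, 8, 10}
((P Δ Q) Δ (Q ∪ P)) ∩ P = {7, 8, 10}
P Δ (((P Δ Q) Δ (Q ∪ P)) ∩ P) = {5, 6, 9, 11}
(P ∩ R) − (P Δ (((P Δ Q) Δ (Q ∪ P)) ∩ P)) = {7, 8}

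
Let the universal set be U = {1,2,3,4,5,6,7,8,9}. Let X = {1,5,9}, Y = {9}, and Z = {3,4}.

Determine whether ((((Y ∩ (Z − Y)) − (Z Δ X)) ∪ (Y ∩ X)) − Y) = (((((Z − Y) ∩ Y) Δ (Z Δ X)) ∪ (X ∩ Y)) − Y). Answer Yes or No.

No

Z − Y = {3,4}
Y ∩ (Z − Y) = {}
Z Δ X = {1,3,4,5,9}
(Y ∩ (Z − Y)) − (Z Δ X) = {}
Y ∩ X = {9}
((Y ∩ (Z − Y)) − (Z Δ X)) ∪ (Y ∩ X) = {9}
(((Y ∩ (Z − Y)) − (Z Δ X)) ∪ (Y ∩ X)) − Y = {}
(Z − Y) ∩ Y = {}
((Z − Y) ∩ Y) Δ (Z Δ X) = {1,3,4,5,9}
X ∩ Y = {9}
(((Z − Y) ∩ Y) Δ (Z Δ X)) ∪ (X ∩ Y) = {1,3,4,5,9}
((((Z − Y) ∩ Y) Δ (Z Δ X)) ∪ (X ∩ Y)) − Y = {1,3,4,5}
1 ∈ ((((Z − Y) ∩ Y) Δ (Z Δ X)) ∪ (X ∩ Y)) − Y but 1 ∉ (((Y ∩ (Z − Y)) − (Z Δ X)) ∪ (Y ∩ X)) − Y, so they differ.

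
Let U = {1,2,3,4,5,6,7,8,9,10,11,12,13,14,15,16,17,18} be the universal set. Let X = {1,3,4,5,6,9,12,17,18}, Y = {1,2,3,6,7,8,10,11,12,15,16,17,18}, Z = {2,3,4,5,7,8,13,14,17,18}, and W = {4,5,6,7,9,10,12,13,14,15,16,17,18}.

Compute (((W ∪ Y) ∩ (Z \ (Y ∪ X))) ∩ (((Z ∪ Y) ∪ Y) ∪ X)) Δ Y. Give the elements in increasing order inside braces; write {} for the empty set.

W ∪ Y = {1,2,3,4,5,6,7,8,9,10,11,12,13,14,15,16,17,18}
Y ∪ X = {1,2,3,4,5,6,7,8,9,10,11,12,15,16,17,18}
Z \ (Y ∪ X) = {13,14}
(W ∪ Y) ∩ (Z \ (Y ∪ X)) = {13,14}
Z ∪ Y = {1,2,3,4,5,6,7,8,10,11,12,13,14,15,16,17,18}
(Z ∪ Y) ∪ Y = {1,2,3,4,5,6,7,8,10,11,12,13,14,15,16,17,18}
((Z ∪ Y) ∪ Y) ∪ X = {1,2,3,4,5,6,7,8,9,10,11,12,13,14,15,16,17,18}
((W ∪ Y) ∩ (Z \ (Y ∪ X))) ∩ (((Z ∪ Y) ∪ Y) ∪ X) = {13,14}
(((W ∪ Y) ∩ (Z \ (Y ∪ X))) ∩ (((Z ∪ Y) ∪ Y) ∪ X)) Δ Y = {1,2,3,6,7,8,10,11,12,13,14,15,16,17,18}

{1,2,3,6,7,8,10,11,12,13,14,15,16,17,18}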